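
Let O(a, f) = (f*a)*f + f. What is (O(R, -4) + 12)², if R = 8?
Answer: 18496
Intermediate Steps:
O(a, f) = f + a*f² (O(a, f) = (a*f)*f + f = a*f² + f = f + a*f²)
(O(R, -4) + 12)² = (-4*(1 + 8*(-4)) + 12)² = (-4*(1 - 32) + 12)² = (-4*(-31) + 12)² = (124 + 12)² = 136² = 18496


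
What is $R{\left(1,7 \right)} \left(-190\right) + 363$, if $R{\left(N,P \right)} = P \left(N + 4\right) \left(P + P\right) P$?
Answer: $-651337$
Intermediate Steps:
$R{\left(N,P \right)} = 2 P^{3} \left(4 + N\right)$ ($R{\left(N,P \right)} = P \left(4 + N\right) 2 P P = P 2 P \left(4 + N\right) P = 2 P^{2} \left(4 + N\right) P = 2 P^{3} \left(4 + N\right)$)
$R{\left(1,7 \right)} \left(-190\right) + 363 = 2 \cdot 7^{3} \left(4 + 1\right) \left(-190\right) + 363 = 2 \cdot 343 \cdot 5 \left(-190\right) + 363 = 3430 \left(-190\right) + 363 = -651700 + 363 = -651337$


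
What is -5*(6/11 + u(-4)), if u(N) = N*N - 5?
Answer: -635/11 ≈ -57.727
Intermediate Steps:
u(N) = -5 + N**2 (u(N) = N**2 - 5 = -5 + N**2)
-5*(6/11 + u(-4)) = -5*(6/11 + (-5 + (-4)**2)) = -5*(6*(1/11) + (-5 + 16)) = -5*(6/11 + 11) = -5*127/11 = -1*635/11 = -635/11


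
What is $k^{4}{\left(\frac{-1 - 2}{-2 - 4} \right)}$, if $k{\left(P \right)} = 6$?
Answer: $1296$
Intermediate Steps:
$k^{4}{\left(\frac{-1 - 2}{-2 - 4} \right)} = 6^{4} = 1296$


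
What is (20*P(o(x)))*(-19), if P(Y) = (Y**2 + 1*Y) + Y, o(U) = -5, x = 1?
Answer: -5700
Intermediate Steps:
P(Y) = Y**2 + 2*Y (P(Y) = (Y**2 + Y) + Y = (Y + Y**2) + Y = Y**2 + 2*Y)
(20*P(o(x)))*(-19) = (20*(-5*(2 - 5)))*(-19) = (20*(-5*(-3)))*(-19) = (20*15)*(-19) = 300*(-19) = -5700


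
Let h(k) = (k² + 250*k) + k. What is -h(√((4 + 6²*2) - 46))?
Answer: -30 - 251*√30 ≈ -1404.8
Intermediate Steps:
h(k) = k² + 251*k
-h(√((4 + 6²*2) - 46)) = -√((4 + 6²*2) - 46)*(251 + √((4 + 6²*2) - 46)) = -√((4 + 36*2) - 46)*(251 + √((4 + 36*2) - 46)) = -√((4 + 72) - 46)*(251 + √((4 + 72) - 46)) = -√(76 - 46)*(251 + √(76 - 46)) = -√30*(251 + √30)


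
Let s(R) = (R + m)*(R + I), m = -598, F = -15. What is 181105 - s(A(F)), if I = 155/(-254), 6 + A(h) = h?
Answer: 42602979/254 ≈ 1.6773e+5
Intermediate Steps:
A(h) = -6 + h
I = -155/254 (I = 155*(-1/254) = -155/254 ≈ -0.61024)
s(R) = (-598 + R)*(-155/254 + R) (s(R) = (R - 598)*(R - 155/254) = (-598 + R)*(-155/254 + R))
181105 - s(A(F)) = 181105 - (46345/127 + (-6 - 15)² - 152047*(-6 - 15)/254) = 181105 - (46345/127 + (-21)² - 152047/254*(-21)) = 181105 - (46345/127 + 441 + 3192987/254) = 181105 - 1*3397691/254 = 181105 - 3397691/254 = 42602979/254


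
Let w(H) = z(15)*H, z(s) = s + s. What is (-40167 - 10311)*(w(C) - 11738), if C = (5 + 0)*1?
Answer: 584939064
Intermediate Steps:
C = 5 (C = 5*1 = 5)
z(s) = 2*s
w(H) = 30*H (w(H) = (2*15)*H = 30*H)
(-40167 - 10311)*(w(C) - 11738) = (-40167 - 10311)*(30*5 - 11738) = -50478*(150 - 11738) = -50478*(-11588) = 584939064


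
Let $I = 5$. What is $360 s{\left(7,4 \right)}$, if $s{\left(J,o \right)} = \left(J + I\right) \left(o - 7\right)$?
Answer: $-12960$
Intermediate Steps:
$s{\left(J,o \right)} = \left(-7 + o\right) \left(5 + J\right)$ ($s{\left(J,o \right)} = \left(J + 5\right) \left(o - 7\right) = \left(5 + J\right) \left(-7 + o\right) = \left(-7 + o\right) \left(5 + J\right)$)
$360 s{\left(7,4 \right)} = 360 \left(-35 - 49 + 5 \cdot 4 + 7 \cdot 4\right) = 360 \left(-35 - 49 + 20 + 28\right) = 360 \left(-36\right) = -12960$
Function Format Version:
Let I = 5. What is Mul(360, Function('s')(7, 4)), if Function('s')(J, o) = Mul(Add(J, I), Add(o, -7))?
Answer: -12960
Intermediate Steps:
Function('s')(J, o) = Mul(Add(-7, o), Add(5, J)) (Function('s')(J, o) = Mul(Add(J, 5), Add(o, -7)) = Mul(Add(5, J), Add(-7, o)) = Mul(Add(-7, o), Add(5, J)))
Mul(360, Function('s')(7, 4)) = Mul(360, Add(-35, Mul(-7, 7), Mul(5, 4), Mul(7, 4))) = Mul(360, Add(-35, -49, 20, 28)) = Mul(360, -36) = -12960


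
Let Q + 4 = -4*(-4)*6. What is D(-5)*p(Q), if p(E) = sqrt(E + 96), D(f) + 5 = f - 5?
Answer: -30*sqrt(47) ≈ -205.67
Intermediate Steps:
D(f) = -10 + f (D(f) = -5 + (f - 5) = -5 + (-5 + f) = -10 + f)
Q = 92 (Q = -4 - 4*(-4)*6 = -4 + 16*6 = -4 + 96 = 92)
p(E) = sqrt(96 + E)
D(-5)*p(Q) = (-10 - 5)*sqrt(96 + 92) = -30*sqrt(47)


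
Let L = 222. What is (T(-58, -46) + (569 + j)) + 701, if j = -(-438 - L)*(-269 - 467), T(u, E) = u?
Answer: -484548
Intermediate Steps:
j = -485760 (j = -(-438 - 1*222)*(-269 - 467) = -(-438 - 222)*(-736) = -(-660)*(-736) = -1*485760 = -485760)
(T(-58, -46) + (569 + j)) + 701 = (-58 + (569 - 485760)) + 701 = (-58 - 485191) + 701 = -485249 + 701 = -484548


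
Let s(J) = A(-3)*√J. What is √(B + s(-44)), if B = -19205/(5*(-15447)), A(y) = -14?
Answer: √(59331927 - 6681074652*I*√11)/15447 ≈ 6.8233 - 6.805*I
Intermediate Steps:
B = 3841/15447 (B = -19205/(-77235) = -19205*(-1/77235) = 3841/15447 ≈ 0.24866)
s(J) = -14*√J
√(B + s(-44)) = √(3841/15447 - 28*I*√11)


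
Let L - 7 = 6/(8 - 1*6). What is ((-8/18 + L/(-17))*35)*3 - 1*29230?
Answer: -1496260/51 ≈ -29338.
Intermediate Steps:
L = 10 (L = 7 + 6/(8 - 1*6) = 7 + 6/(8 - 6) = 7 + 6/2 = 7 + 6*(½) = 7 + 3 = 10)
((-8/18 + L/(-17))*35)*3 - 1*29230 = ((-8/18 + 10/(-17))*35)*3 - 1*29230 = ((-8*1/18 + 10*(-1/17))*35)*3 - 29230 = ((-4/9 - 10/17)*35)*3 - 29230 = -158/153*35*3 - 29230 = -5530/153*3 - 29230 = -5530/51 - 29230 = -1496260/51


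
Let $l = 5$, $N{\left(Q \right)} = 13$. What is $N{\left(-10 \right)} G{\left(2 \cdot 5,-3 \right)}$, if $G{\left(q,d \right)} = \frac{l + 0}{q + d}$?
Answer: $\frac{65}{7} \approx 9.2857$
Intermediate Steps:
$G{\left(q,d \right)} = \frac{5}{d + q}$ ($G{\left(q,d \right)} = \frac{5 + 0}{q + d} = \frac{5}{d + q}$)
$N{\left(-10 \right)} G{\left(2 \cdot 5,-3 \right)} = 13 \frac{5}{-3 + 2 \cdot 5} = 13 \frac{5}{-3 + 10} = 13 \cdot \frac{5}{7} = \frac{65}{7}$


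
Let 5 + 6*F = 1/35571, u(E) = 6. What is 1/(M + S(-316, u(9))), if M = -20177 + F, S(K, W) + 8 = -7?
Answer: -106713/2154837823 ≈ -4.9522e-5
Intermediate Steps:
F = -88927/106713 (F = -5/6 + (1/6)/35571 = -5/6 + (1/6)*(1/35571) = -5/6 + 1/213426 = -88927/106713 ≈ -0.83333)
S(K, W) = -15 (S(K, W) = -8 - 7 = -15)
M = -2153237128/106713 (M = -20177 - 88927/106713 = -2153237128/106713 ≈ -20178.)
1/(M + S(-316, u(9))) = 1/(-2153237128/106713 - 15) = 1/(-2154837823/106713) = -106713/2154837823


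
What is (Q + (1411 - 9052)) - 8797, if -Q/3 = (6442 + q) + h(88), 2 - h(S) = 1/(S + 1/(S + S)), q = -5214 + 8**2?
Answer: -104911984/5163 ≈ -20320.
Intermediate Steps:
q = -5150 (q = -5214 + 64 = -5150)
h(S) = 2 - 1/(S + 1/(2*S)) (h(S) = 2 - 1/(S + 1/(S + S)) = 2 - 1/(S + 1/(2*S)))
Q = -20042590/5163 (Q = -3*((6442 - 5150) + 2*(1 - 1*88 + 2*88**2)/(1 + 2*88**2)) = -3*(1292 + 2*(1 - 88 + 2*7744)/(1 + 2*7744)) = -3*(1292 + 2*(1 - 88 + 15488)/(1 + 15488)) = -3*(1292 + 2*15401/15489) = -3*(1292 + 2*(1/15489)*15401) = -3*(1292 + 30802/15489) = -3*20042590/15489 = -20042590/5163 ≈ -3882.0)
(Q + (1411 - 9052)) - 8797 = (-20042590/5163 + (1411 - 9052)) - 8797 = (-20042590/5163 - 7641) - 8797 = -59493073/5163 - 8797 = -104911984/5163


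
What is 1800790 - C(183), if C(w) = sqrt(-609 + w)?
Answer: 1800790 - I*sqrt(426) ≈ 1.8008e+6 - 20.64*I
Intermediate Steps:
1800790 - C(183) = 1800790 - sqrt(-609 + 183) = 1800790 - sqrt(-426) = 1800790 - I*sqrt(426)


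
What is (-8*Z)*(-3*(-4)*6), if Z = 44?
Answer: -25344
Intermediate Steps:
(-8*Z)*(-3*(-4)*6) = (-8*44)*(-3*(-4)*6) = -4224*6 = -352*72 = -25344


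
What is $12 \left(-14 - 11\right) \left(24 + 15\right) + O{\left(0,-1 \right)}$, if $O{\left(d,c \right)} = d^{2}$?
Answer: $-11700$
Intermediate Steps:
$12 \left(-14 - 11\right) \left(24 + 15\right) + O{\left(0,-1 \right)} = 12 \left(-14 - 11\right) \left(24 + 15\right) + 0^{2} = 12 \left(\left(-25\right) 39\right) + 0 = 12 \left(-975\right) + 0 = -11700 + 0 = -11700$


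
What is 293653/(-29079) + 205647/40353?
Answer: -1956590132/391141629 ≈ -5.0023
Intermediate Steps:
293653/(-29079) + 205647/40353 = 293653*(-1/29079) + 205647*(1/40353) = -293653/29079 + 68549/13451 = -1956590132/391141629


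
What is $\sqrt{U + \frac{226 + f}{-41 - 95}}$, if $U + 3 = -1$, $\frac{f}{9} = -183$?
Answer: $\frac{\sqrt{29818}}{68} \approx 2.5394$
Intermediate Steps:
$f = -1647$ ($f = 9 \left(-183\right) = -1647$)
$U = -4$ ($U = -3 - 1 = -4$)
$\sqrt{U + \frac{226 + f}{-41 - 95}} = \sqrt{-4 + \frac{226 - 1647}{-41 - 95}} = \sqrt{-4 - \frac{1421}{-136}} = \sqrt{-4 - - \frac{1421}{136}} = \sqrt{-4 + \frac{1421}{136}} = \sqrt{\frac{877}{136}} = \frac{\sqrt{29818}}{68}$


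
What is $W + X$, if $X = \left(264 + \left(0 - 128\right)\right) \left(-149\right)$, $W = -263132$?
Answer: $-283396$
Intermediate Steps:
$X = -20264$ ($X = \left(264 - 128\right) \left(-149\right) = 136 \left(-149\right) = -20264$)
$W + X = -263132 - 20264 = -283396$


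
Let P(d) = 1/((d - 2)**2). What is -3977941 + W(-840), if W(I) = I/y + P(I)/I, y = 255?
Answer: -40272731583077297/10124005920 ≈ -3.9779e+6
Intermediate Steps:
P(d) = (-2 + d)**(-2) (P(d) = 1/((-2 + d)**2) = (-2 + d)**(-2))
W(I) = I/255 + 1/(I*(-2 + I)**2) (W(I) = I/255 + 1/((-2 + I)**2*I) = I*(1/255) + 1/(I*(-2 + I)**2) = I/255 + 1/(I*(-2 + I)**2))
-3977941 + W(-840) = -3977941 + ((1/255)*(-840) + 1/((-840)*(-2 - 840)**2)) = -3977941 + (-56/17 - 1/840/(-842)**2) = -3977941 + (-56/17 - 1/840*1/708964) = -3977941 + (-56/17 - 1/595529760) = -3977941 - 33349666577/10124005920 = -40272731583077297/10124005920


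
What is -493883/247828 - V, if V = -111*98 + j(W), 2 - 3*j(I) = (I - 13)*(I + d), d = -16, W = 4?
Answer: 8112407071/743484 ≈ 10911.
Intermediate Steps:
j(I) = ⅔ - (-16 + I)*(-13 + I)/3 (j(I) = ⅔ - (I - 13)*(I - 16)/3 = ⅔ - (-13 + I)*(-16 + I)/3 = ⅔ - (-16 + I)*(-13 + I)/3)
V = -32740/3 (V = -111*98 + (-206/3 - ⅓*4² + (29/3)*4) = -10878 + (-206/3 - ⅓*16 + 116/3) = -10878 + (-206/3 - 16/3 + 116/3) = -10878 - 106/3 = -32740/3 ≈ -10913.)
-493883/247828 - V = -493883/247828 - 1*(-32740/3) = -493883*1/247828 + 32740/3 = -493883/247828 + 32740/3 = 8112407071/743484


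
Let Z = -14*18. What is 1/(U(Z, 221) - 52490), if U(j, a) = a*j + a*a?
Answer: -1/59341 ≈ -1.6852e-5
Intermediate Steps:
Z = -252
U(j, a) = a² + a*j (U(j, a) = a*j + a² = a² + a*j)
1/(U(Z, 221) - 52490) = 1/(221*(221 - 252) - 52490) = 1/(221*(-31) - 52490) = 1/(-6851 - 52490) = 1/(-59341) = -1/59341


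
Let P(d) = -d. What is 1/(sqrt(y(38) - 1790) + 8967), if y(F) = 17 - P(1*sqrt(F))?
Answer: 1/(8967 + I*sqrt(1773 - sqrt(38))) ≈ 0.00011152 - 5.227e-7*I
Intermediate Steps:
y(F) = 17 + sqrt(F) (y(F) = 17 - (-1)*1*sqrt(F) = 17 - (-1)*sqrt(F) = 17 + sqrt(F))
1/(sqrt(y(38) - 1790) + 8967) = 1/(sqrt((17 + sqrt(38)) - 1790) + 8967) = 1/(sqrt(-1773 + sqrt(38)) + 8967) = 1/(8967 + sqrt(-1773 + sqrt(38)))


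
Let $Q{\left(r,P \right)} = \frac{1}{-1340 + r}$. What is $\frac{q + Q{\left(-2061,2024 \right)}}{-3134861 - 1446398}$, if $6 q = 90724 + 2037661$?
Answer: $- \frac{7238637379}{93485171154} \approx -0.077431$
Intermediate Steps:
$q = \frac{2128385}{6}$ ($q = \frac{90724 + 2037661}{6} = \frac{1}{6} \cdot 2128385 = \frac{2128385}{6} \approx 3.5473 \cdot 10^{5}$)
$\frac{q + Q{\left(-2061,2024 \right)}}{-3134861 - 1446398} = \frac{\frac{2128385}{6} + \frac{1}{-1340 - 2061}}{-3134861 - 1446398} = \frac{\frac{2128385}{6} + \frac{1}{-3401}}{-4581259} = \left(\frac{2128385}{6} - \frac{1}{3401}\right) \left(- \frac{1}{4581259}\right) = \frac{7238637379}{20406} \left(- \frac{1}{4581259}\right) = - \frac{7238637379}{93485171154}$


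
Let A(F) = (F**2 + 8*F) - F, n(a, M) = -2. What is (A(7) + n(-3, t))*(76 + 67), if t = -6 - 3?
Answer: 13728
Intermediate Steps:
t = -9
A(F) = F**2 + 7*F
(A(7) + n(-3, t))*(76 + 67) = (7*(7 + 7) - 2)*(76 + 67) = (7*14 - 2)*143 = (98 - 2)*143 = 96*143 = 13728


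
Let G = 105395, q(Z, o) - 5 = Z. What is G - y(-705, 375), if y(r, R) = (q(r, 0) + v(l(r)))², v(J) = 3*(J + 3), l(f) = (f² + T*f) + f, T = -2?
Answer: -2227553159606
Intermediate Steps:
q(Z, o) = 5 + Z
l(f) = f² - f (l(f) = (f² - 2*f) + f = f² - f)
v(J) = 9 + 3*J (v(J) = 3*(3 + J) = 9 + 3*J)
y(r, R) = (14 + r + 3*r*(-1 + r))² (y(r, R) = ((5 + r) + (9 + 3*(r*(-1 + r))))² = ((5 + r) + (9 + 3*r*(-1 + r)))² = (14 + r + 3*r*(-1 + r))²)
G - y(-705, 375) = 105395 - (14 - 705 + 3*(-705)*(-1 - 705))² = 105395 - (14 - 705 + 3*(-705)*(-706))² = 105395 - (14 - 705 + 1493190)² = 105395 - 1*1492499² = 105395 - 1*2227553265001 = 105395 - 2227553265001 = -2227553159606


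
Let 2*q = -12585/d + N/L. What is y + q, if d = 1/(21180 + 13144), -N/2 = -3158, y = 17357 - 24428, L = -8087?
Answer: -1746717934325/8087 ≈ -2.1599e+8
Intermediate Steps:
y = -7071
N = 6316 (N = -2*(-3158) = 6316)
d = 1/34324 ≈ 2.9134e-5
q = -1746660751148/8087 (q = (-12585/1/34324 + 6316/(-8087))/2 = (-12585*34324 + 6316*(-1/8087))/2 = (-431967540 - 6316/8087)/2 = (½)*(-3493321502296/8087) = -1746660751148/8087 ≈ -2.1598e+8)
y + q = -7071 - 1746660751148/8087 = -1746717934325/8087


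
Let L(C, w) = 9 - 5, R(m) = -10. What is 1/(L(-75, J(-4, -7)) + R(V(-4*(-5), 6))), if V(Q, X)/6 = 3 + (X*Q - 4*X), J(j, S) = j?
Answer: -1/6 ≈ -0.16667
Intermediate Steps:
V(Q, X) = 18 - 24*X + 6*Q*X (V(Q, X) = 6*(3 + (X*Q - 4*X)) = 6*(3 + (Q*X - 4*X)) = 6*(3 + (-4*X + Q*X)) = 6*(3 - 4*X + Q*X) = 18 - 24*X + 6*Q*X)
L(C, w) = 4
1/(L(-75, J(-4, -7)) + R(V(-4*(-5), 6))) = 1/(4 - 10) = 1/(-6) = -1/6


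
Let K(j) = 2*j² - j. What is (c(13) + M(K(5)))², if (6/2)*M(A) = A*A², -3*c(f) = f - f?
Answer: 922640625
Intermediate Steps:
c(f) = 0 (c(f) = -(f - f)/3 = -⅓*0 = 0)
K(j) = -j + 2*j²
M(A) = A³/3 (M(A) = (A*A²)/3 = A³/3)
(c(13) + M(K(5)))² = (0 + (5*(-1 + 2*5))³/3)² = (0 + (5*(-1 + 10))³/3)² = (0 + (5*9)³/3)² = (0 + (⅓)*45³)² = (0 + (⅓)*91125)² = (0 + 30375)² = 30375² = 922640625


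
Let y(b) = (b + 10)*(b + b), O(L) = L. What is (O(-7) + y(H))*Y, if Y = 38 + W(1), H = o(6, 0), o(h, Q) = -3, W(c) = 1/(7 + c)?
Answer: -14945/8 ≈ -1868.1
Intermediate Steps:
H = -3
Y = 305/8 (Y = 38 + 1/(7 + 1) = 38 + 1/8 = 305/8 ≈ 38.125)
y(b) = 2*b*(10 + b) (y(b) = (10 + b)*(2*b) = 2*b*(10 + b))
(O(-7) + y(H))*Y = (-7 + 2*(-3)*(10 - 3))*(305/8) = (-7 + 2*(-3)*7)*(305/8) = (-7 - 42)*(305/8) = -49*305/8 = -14945/8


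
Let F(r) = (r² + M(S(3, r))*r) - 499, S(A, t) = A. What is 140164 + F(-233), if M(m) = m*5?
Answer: 190459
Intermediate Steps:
M(m) = 5*m
F(r) = -499 + r² + 15*r (F(r) = (r² + (5*3)*r) - 499 = (r² + 15*r) - 499 = -499 + r² + 15*r)
140164 + F(-233) = 140164 + (-499 + (-233)² + 15*(-233)) = 140164 + (-499 + 54289 - 3495) = 140164 + 50295 = 190459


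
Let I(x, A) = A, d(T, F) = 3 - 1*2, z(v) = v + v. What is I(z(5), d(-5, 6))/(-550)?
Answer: -1/550 ≈ -0.0018182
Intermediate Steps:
z(v) = 2*v
d(T, F) = 1 (d(T, F) = 3 - 2 = 1)
I(z(5), d(-5, 6))/(-550) = 1/(-550) = 1*(-1/550) = -1/550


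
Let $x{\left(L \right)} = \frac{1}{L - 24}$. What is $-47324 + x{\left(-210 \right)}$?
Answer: $- \frac{11073817}{234} \approx -47324.0$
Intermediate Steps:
$x{\left(L \right)} = \frac{1}{-24 + L}$
$-47324 + x{\left(-210 \right)} = -47324 + \frac{1}{-24 - 210} = -47324 + \frac{1}{-234} = -47324 - \frac{1}{234} = - \frac{11073817}{234}$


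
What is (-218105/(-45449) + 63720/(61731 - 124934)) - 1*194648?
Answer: -559118050157221/2872513147 ≈ -1.9464e+5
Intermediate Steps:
(-218105/(-45449) + 63720/(61731 - 124934)) - 1*194648 = (-218105*(-1/45449) + 63720/(-63203)) - 194648 = (218105/45449 + 63720*(-1/63203)) - 194648 = (218105/45449 - 63720/63203) - 194648 = 10888880035/2872513147 - 194648 = -559118050157221/2872513147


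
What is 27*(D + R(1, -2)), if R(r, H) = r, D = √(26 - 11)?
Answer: 27 + 27*√15 ≈ 131.57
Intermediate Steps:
D = √15 ≈ 3.8730
27*(D + R(1, -2)) = 27*(√15 + 1) = 27*(1 + √15) = 27 + 27*√15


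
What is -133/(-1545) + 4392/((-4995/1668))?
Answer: -83835431/57165 ≈ -1466.6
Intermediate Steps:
-133/(-1545) + 4392/((-4995/1668)) = -133*(-1/1545) + 4392/((-4995*1/1668)) = 133/1545 + 4392/(-1665/556) = 133/1545 + 4392*(-556/1665) = 133/1545 - 271328/185 = -83835431/57165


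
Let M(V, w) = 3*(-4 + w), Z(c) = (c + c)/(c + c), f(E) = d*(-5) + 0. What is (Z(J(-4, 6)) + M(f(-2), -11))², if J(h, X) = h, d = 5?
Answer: 1936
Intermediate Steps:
f(E) = -25 (f(E) = 5*(-5) + 0 = -25 + 0 = -25)
Z(c) = 1 (Z(c) = (2*c)/((2*c)) = (2*c)*(1/(2*c)) = 1)
M(V, w) = -12 + 3*w
(Z(J(-4, 6)) + M(f(-2), -11))² = (1 + (-12 + 3*(-11)))² = (1 + (-12 - 33))² = (1 - 45)² = (-44)² = 1936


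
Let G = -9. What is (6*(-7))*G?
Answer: 378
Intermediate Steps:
(6*(-7))*G = (6*(-7))*(-9) = -42*(-9) = 378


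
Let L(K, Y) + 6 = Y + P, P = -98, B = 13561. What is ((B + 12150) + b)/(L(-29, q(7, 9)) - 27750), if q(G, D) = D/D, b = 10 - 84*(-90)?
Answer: -1447/1211 ≈ -1.1949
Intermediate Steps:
b = 7570 (b = 10 + 7560 = 7570)
q(G, D) = 1
L(K, Y) = -104 + Y (L(K, Y) = -6 + (Y - 98) = -6 + (-98 + Y) = -104 + Y)
((B + 12150) + b)/(L(-29, q(7, 9)) - 27750) = ((13561 + 12150) + 7570)/((-104 + 1) - 27750) = (25711 + 7570)/(-103 - 27750) = 33281/(-27853) = 33281*(-1/27853) = -1447/1211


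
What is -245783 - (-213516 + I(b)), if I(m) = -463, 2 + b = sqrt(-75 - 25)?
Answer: -31804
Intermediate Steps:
b = -2 + 10*I (b = -2 + sqrt(-75 - 25) = -2 + sqrt(-100) = -2 + 10*I ≈ -2.0 + 10.0*I)
-245783 - (-213516 + I(b)) = -245783 - (-213516 - 463) = -245783 - 1*(-213979) = -245783 + 213979 = -31804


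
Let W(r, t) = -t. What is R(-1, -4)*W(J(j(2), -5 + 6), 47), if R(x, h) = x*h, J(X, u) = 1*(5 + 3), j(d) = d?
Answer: -188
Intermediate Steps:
J(X, u) = 8 (J(X, u) = 1*8 = 8)
R(x, h) = h*x
R(-1, -4)*W(J(j(2), -5 + 6), 47) = (-4*(-1))*(-1*47) = 4*(-47) = -188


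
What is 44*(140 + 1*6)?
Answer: 6424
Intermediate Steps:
44*(140 + 1*6) = 44*(140 + 6) = 44*146 = 6424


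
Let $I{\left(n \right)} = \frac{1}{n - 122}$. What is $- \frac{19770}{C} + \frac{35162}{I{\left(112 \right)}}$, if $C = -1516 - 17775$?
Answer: $- \frac{6783081650}{19291} \approx -3.5162 \cdot 10^{5}$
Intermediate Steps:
$C = -19291$
$I{\left(n \right)} = \frac{1}{-122 + n}$
$- \frac{19770}{C} + \frac{35162}{I{\left(112 \right)}} = - \frac{19770}{-19291} + \frac{35162}{\frac{1}{-122 + 112}} = \left(-19770\right) \left(- \frac{1}{19291}\right) + \frac{35162}{\frac{1}{-10}} = \frac{19770}{19291} + \frac{35162}{- \frac{1}{10}} = \frac{19770}{19291} + 35162 \left(-10\right) = \frac{19770}{19291} - 351620 = - \frac{6783081650}{19291}$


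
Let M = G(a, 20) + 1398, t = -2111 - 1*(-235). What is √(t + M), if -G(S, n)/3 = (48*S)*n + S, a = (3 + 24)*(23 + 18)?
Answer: I*√3191959 ≈ 1786.6*I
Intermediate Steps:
a = 1107 (a = 27*41 = 1107)
t = -1876 (t = -2111 + 235 = -1876)
G(S, n) = -3*S - 144*S*n (G(S, n) = -3*((48*S)*n + S) = -3*(48*S*n + S) = -3*(S + 48*S*n) = -3*S - 144*S*n)
M = -3190083 (M = -3*1107*(1 + 48*20) + 1398 = -3*1107*(1 + 960) + 1398 = -3*1107*961 + 1398 = -3191481 + 1398 = -3190083)
√(t + M) = √(-1876 - 3190083) = √(-3191959) = I*√3191959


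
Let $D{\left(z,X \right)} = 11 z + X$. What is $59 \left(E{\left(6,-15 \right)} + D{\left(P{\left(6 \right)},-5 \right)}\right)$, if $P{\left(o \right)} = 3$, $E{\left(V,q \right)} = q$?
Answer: $767$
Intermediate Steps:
$D{\left(z,X \right)} = X + 11 z$
$59 \left(E{\left(6,-15 \right)} + D{\left(P{\left(6 \right)},-5 \right)}\right) = 59 \left(-15 + \left(-5 + 11 \cdot 3\right)\right) = 59 \left(-15 + \left(-5 + 33\right)\right) = 59 \left(-15 + 28\right) = 59 \cdot 13 = 767$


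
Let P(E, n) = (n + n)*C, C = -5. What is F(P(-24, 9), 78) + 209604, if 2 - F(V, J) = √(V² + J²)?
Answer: 209606 - 6*√394 ≈ 2.0949e+5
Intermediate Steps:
P(E, n) = -10*n (P(E, n) = (n + n)*(-5) = (2*n)*(-5) = -10*n)
F(V, J) = 2 - √(J² + V²) (F(V, J) = 2 - √(V² + J²) = 2 - √(J² + V²))
F(P(-24, 9), 78) + 209604 = (2 - √(78² + (-10*9)²)) + 209604 = (2 - √(6084 + (-90)²)) + 209604 = (2 - √(6084 + 8100)) + 209604 = (2 - √14184) + 209604 = (2 - 6*√394) + 209604 = 209606 - 6*√394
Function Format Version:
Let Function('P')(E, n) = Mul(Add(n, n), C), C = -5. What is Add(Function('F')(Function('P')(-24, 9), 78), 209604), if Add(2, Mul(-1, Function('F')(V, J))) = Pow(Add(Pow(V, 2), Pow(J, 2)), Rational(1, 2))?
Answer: Add(209606, Mul(-6, Pow(394, Rational(1, 2)))) ≈ 2.0949e+5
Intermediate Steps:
Function('P')(E, n) = Mul(-10, n) (Function('P')(E, n) = Mul(Add(n, n), -5) = Mul(Mul(2, n), -5) = Mul(-10, n))
Function('F')(V, J) = Add(2, Mul(-1, Pow(Add(Pow(J, 2), Pow(V, 2)), Rational(1, 2)))) (Function('F')(V, J) = Add(2, Mul(-1, Pow(Add(Pow(V, 2), Pow(J, 2)), Rational(1, 2)))) = Add(2, Mul(-1, Pow(Add(Pow(J, 2), Pow(V, 2)), Rational(1, 2)))))
Add(Function('F')(Function('P')(-24, 9), 78), 209604) = Add(Add(2, Mul(-1, Pow(Add(Pow(78, 2), Pow(Mul(-10, 9), 2)), Rational(1, 2)))), 209604) = Add(Add(2, Mul(-1, Pow(Add(6084, Pow(-90, 2)), Rational(1, 2)))), 209604) = Add(Add(2, Mul(-1, Pow(Add(6084, 8100), Rational(1, 2)))), 209604) = Add(Add(2, Mul(-1, Pow(14184, Rational(1, 2)))), 209604) = Add(Add(2, Mul(-1, Mul(6, Pow(394, Rational(1, 2))))), 209604) = Add(Add(2, Mul(-6, Pow(394, Rational(1, 2)))), 209604) = Add(209606, Mul(-6, Pow(394, Rational(1, 2))))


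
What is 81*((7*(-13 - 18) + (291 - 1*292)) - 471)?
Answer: -55809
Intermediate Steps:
81*((7*(-13 - 18) + (291 - 1*292)) - 471) = 81*((7*(-31) + (291 - 292)) - 471) = 81*((-217 - 1) - 471) = 81*(-218 - 471) = 81*(-689) = -55809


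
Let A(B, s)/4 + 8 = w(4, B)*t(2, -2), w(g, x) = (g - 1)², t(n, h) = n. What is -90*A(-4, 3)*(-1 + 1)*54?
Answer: 0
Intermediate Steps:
w(g, x) = (-1 + g)²
A(B, s) = 40 (A(B, s) = -32 + 4*((-1 + 4)²*2) = -32 + 4*(3²*2) = -32 + 4*(9*2) = -32 + 4*18 = -32 + 72 = 40)
-90*A(-4, 3)*(-1 + 1)*54 = -3600*(-1 + 1)*54 = -3600*0*54 = -90*0*54 = 0*54 = 0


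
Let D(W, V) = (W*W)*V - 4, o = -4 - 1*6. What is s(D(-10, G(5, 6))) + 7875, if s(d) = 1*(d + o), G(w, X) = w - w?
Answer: 7861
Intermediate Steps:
G(w, X) = 0
o = -10 (o = -4 - 6 = -10)
D(W, V) = -4 + V*W² (D(W, V) = W²*V - 4 = V*W² - 4 = -4 + V*W²)
s(d) = -10 + d (s(d) = 1*(d - 10) = 1*(-10 + d) = -10 + d)
s(D(-10, G(5, 6))) + 7875 = (-10 + (-4 + 0*(-10)²)) + 7875 = (-10 + (-4 + 0*100)) + 7875 = (-10 + (-4 + 0)) + 7875 = (-10 - 4) + 7875 = -14 + 7875 = 7861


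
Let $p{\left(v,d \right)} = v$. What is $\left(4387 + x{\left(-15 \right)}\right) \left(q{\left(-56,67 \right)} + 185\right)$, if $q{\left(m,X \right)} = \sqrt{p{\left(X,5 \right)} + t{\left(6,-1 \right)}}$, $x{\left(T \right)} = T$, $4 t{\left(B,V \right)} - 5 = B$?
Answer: $808820 + 6558 \sqrt{31} \approx 8.4533 \cdot 10^{5}$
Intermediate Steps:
$t{\left(B,V \right)} = \frac{5}{4} + \frac{B}{4}$
$q{\left(m,X \right)} = \sqrt{\frac{11}{4} + X}$ ($q{\left(m,X \right)} = \sqrt{X + \left(\frac{5}{4} + \frac{1}{4} \cdot 6\right)} = \sqrt{X + \left(\frac{5}{4} + \frac{3}{2}\right)} = \sqrt{X + \frac{11}{4}} = \sqrt{\frac{11}{4} + X}$)
$\left(4387 + x{\left(-15 \right)}\right) \left(q{\left(-56,67 \right)} + 185\right) = \left(4387 - 15\right) \left(\frac{\sqrt{11 + 4 \cdot 67}}{2} + 185\right) = 4372 \left(\frac{\sqrt{11 + 268}}{2} + 185\right) = 4372 \left(\frac{\sqrt{279}}{2} + 185\right) = 4372 \left(\frac{3 \sqrt{31}}{2} + 185\right) = 4372 \left(185 + \frac{3 \sqrt{31}}{2}\right) = 808820 + 6558 \sqrt{31}$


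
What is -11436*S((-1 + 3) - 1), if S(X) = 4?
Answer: -45744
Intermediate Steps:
-11436*S((-1 + 3) - 1) = -11436*4 = -45744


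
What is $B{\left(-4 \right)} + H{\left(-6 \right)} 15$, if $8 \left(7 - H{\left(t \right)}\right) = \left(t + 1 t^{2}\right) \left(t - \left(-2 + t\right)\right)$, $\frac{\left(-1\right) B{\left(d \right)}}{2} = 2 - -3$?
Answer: $- \frac{35}{2} \approx -17.5$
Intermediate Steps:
$B{\left(d \right)} = -10$ ($B{\left(d \right)} = - 2 \left(2 - -3\right) = - 2 \left(2 + 3\right) = \left(-2\right) 5 = -10$)
$H{\left(t \right)} = 7 - \frac{t}{4} - \frac{t^{2}}{4}$ ($H{\left(t \right)} = 7 - \frac{\left(t + 1 t^{2}\right) \left(t - \left(-2 + t\right)\right)}{8} = 7 - \frac{\left(t + t^{2}\right) 2}{8} = 7 - \frac{2 t + 2 t^{2}}{8} = 7 - \left(\frac{t}{4} + \frac{t^{2}}{4}\right) = 7 - \frac{t}{4} - \frac{t^{2}}{4}$)
$B{\left(-4 \right)} + H{\left(-6 \right)} 15 = -10 + \left(7 - - \frac{3}{2} - \frac{\left(-6\right)^{2}}{4}\right) 15 = -10 + \left(7 + \frac{3}{2} - 9\right) 15 = -10 - \frac{15}{2} = - \frac{35}{2}$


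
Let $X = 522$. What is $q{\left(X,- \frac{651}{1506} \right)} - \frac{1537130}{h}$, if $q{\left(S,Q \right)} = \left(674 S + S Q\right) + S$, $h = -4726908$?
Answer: $\frac{208889851207517}{593226954} \approx 3.5212 \cdot 10^{5}$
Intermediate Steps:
$q{\left(S,Q \right)} = 675 S + Q S$ ($q{\left(S,Q \right)} = \left(674 S + Q S\right) + S = 675 S + Q S$)
$q{\left(X,- \frac{651}{1506} \right)} - \frac{1537130}{h} = 522 \left(675 - \frac{651}{1506}\right) - \frac{1537130}{-4726908} = 522 \left(675 - \frac{217}{502}\right) - 1537130 \left(- \frac{1}{4726908}\right) = 522 \left(675 - \frac{217}{502}\right) - - \frac{768565}{2363454} = 522 \cdot \frac{338633}{502} + \frac{768565}{2363454} = \frac{88383213}{251} + \frac{768565}{2363454} = \frac{208889851207517}{593226954}$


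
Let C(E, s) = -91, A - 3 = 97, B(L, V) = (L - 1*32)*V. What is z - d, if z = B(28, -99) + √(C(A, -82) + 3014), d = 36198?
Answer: -35802 + √2923 ≈ -35748.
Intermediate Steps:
B(L, V) = V*(-32 + L) (B(L, V) = (L - 32)*V = (-32 + L)*V = V*(-32 + L))
A = 100 (A = 3 + 97 = 100)
z = 396 + √2923 (z = -99*(-32 + 28) + √(-91 + 3014) = -99*(-4) + √2923 = 396 + √2923 ≈ 450.06)
z - d = (396 + √2923) - 1*36198 = (396 + √2923) - 36198 = -35802 + √2923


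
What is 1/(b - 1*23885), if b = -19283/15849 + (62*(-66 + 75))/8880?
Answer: -23456520/560286045083 ≈ -4.1865e-5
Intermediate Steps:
b = -27064883/23456520 (b = -19283*1/15849 + (62*9)*(1/8880) = -19283/15849 + 558*(1/8880) = -19283/15849 + 93/1480 = -27064883/23456520 ≈ -1.1538)
1/(b - 1*23885) = 1/(-27064883/23456520 - 1*23885) = 1/(-27064883/23456520 - 23885) = 1/(-560286045083/23456520) = -23456520/560286045083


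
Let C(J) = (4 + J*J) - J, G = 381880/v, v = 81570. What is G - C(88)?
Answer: -62444432/8157 ≈ -7655.3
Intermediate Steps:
G = 38188/8157 (G = 381880/81570 = 381880*(1/81570) = 38188/8157 ≈ 4.6816)
C(J) = 4 + J² - J (C(J) = (4 + J²) - J = 4 + J² - J)
G - C(88) = 38188/8157 - (4 + 88² - 1*88) = 38188/8157 - (4 + 7744 - 88) = 38188/8157 - 1*7660 = 38188/8157 - 7660 = -62444432/8157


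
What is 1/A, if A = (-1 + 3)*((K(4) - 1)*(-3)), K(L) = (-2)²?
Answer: -1/18 ≈ -0.055556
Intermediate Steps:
K(L) = 4
A = -18 (A = (-1 + 3)*((4 - 1)*(-3)) = 2*(3*(-3)) = 2*(-9) = -18)
1/A = 1/(-18) = -1/18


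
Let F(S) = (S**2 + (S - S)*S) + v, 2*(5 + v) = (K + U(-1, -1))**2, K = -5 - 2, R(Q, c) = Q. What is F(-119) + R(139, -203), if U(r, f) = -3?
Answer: 14345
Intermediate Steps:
K = -7
v = 45 (v = -5 + (-7 - 3)**2/2 = -5 + (1/2)*(-10)**2 = -5 + (1/2)*100 = -5 + 50 = 45)
F(S) = 45 + S**2 (F(S) = (S**2 + (S - S)*S) + 45 = (S**2 + 0*S) + 45 = (S**2 + 0) + 45 = S**2 + 45 = 45 + S**2)
F(-119) + R(139, -203) = (45 + (-119)**2) + 139 = (45 + 14161) + 139 = 14206 + 139 = 14345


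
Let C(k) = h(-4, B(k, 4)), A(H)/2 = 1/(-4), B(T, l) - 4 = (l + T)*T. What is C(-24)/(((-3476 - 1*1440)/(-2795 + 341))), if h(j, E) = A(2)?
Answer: -1227/4916 ≈ -0.24959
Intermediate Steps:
B(T, l) = 4 + T*(T + l) (B(T, l) = 4 + (l + T)*T = 4 + (T + l)*T = 4 + T*(T + l))
A(H) = -1/2 (A(H) = 2/(-4) = 2*(-1/4) = -1/2)
h(j, E) = -1/2
C(k) = -1/2
C(-24)/(((-3476 - 1*1440)/(-2795 + 341))) = -(-2795 + 341)/(-3476 - 1*1440)/2 = -(-2454/(-3476 - 1440))/2 = -1/(2*((-4916*(-1/2454)))) = -1/(2*2458/1227) = -1/2*1227/2458 = -1227/4916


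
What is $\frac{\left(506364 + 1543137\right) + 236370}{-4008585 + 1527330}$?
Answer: $- \frac{108851}{118155} \approx -0.92126$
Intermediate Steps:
$\frac{\left(506364 + 1543137\right) + 236370}{-4008585 + 1527330} = \frac{2049501 + 236370}{-2481255} = 2285871 \left(- \frac{1}{2481255}\right) = - \frac{108851}{118155}$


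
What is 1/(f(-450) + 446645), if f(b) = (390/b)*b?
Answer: 1/447035 ≈ 2.2370e-6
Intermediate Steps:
f(b) = 390
1/(f(-450) + 446645) = 1/(390 + 446645) = 1/447035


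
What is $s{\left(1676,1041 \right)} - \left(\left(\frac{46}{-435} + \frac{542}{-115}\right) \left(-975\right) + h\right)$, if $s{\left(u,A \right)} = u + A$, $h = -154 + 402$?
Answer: $- \frac{1486957}{667} \approx -2229.3$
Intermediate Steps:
$h = 248$
$s{\left(u,A \right)} = A + u$
$s{\left(1676,1041 \right)} - \left(\left(\frac{46}{-435} + \frac{542}{-115}\right) \left(-975\right) + h\right) = \left(1041 + 1676\right) - \left(\left(\frac{46}{-435} + \frac{542}{-115}\right) \left(-975\right) + 248\right) = 2717 - \left(\left(46 \left(- \frac{1}{435}\right) + 542 \left(- \frac{1}{115}\right)\right) \left(-975\right) + 248\right) = 2717 - \left(\left(- \frac{46}{435} - \frac{542}{115}\right) \left(-975\right) + 248\right) = 2717 - \left(\left(- \frac{48212}{10005}\right) \left(-975\right) + 248\right) = 2717 - \left(\frac{3133780}{667} + 248\right) = 2717 - \frac{3299196}{667} = - \frac{1486957}{667}$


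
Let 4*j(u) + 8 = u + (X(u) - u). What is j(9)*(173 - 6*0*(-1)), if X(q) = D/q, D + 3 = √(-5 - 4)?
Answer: -4325/12 + 173*I/12 ≈ -360.42 + 14.417*I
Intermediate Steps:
D = -3 + 3*I (D = -3 + √(-5 - 4) = -3 + √(-9) = -3 + 3*I ≈ -3.0 + 3.0*I)
X(q) = (-3 + 3*I)/q
j(u) = -2 + 3*(-1 + I)/(4*u) (j(u) = -2 + (u + (3*(-1 + I)/u - u))/4 = -2 + (u + (-u + 3*(-1 + I)/u))/4 = -2 + (3*(-1 + I)/u)/4 = -2 + 3*(-1 + I)/(4*u))
j(9)*(173 - 6*0*(-1)) = ((¼)*(-3 - 8*9 + 3*I)/9)*(173 - 6*0*(-1)) = ((¼)*(⅑)*(-3 - 72 + 3*I))*(173 + 0*(-1)) = ((¼)*(⅑)*(-75 + 3*I))*(173 + 0) = (-25/12 + I/12)*173 = -4325/12 + 173*I/12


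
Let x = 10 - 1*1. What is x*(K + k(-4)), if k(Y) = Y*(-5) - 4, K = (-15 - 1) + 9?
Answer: 81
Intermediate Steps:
K = -7 (K = -16 + 9 = -7)
x = 9 (x = 10 - 1 = 9)
k(Y) = -4 - 5*Y (k(Y) = -5*Y - 4 = -4 - 5*Y)
x*(K + k(-4)) = 9*(-7 + (-4 - 5*(-4))) = 9*(-7 + (-4 + 20)) = 9*(-7 + 16) = 9*9 = 81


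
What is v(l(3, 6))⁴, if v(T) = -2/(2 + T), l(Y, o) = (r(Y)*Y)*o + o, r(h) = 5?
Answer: 1/5764801 ≈ 1.7347e-7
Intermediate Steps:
l(Y, o) = o + 5*Y*o (l(Y, o) = (5*Y)*o + o = 5*Y*o + o = o + 5*Y*o)
v(l(3, 6))⁴ = (-2/(2 + 6*(1 + 5*3)))⁴ = (-2/(2 + 6*(1 + 15)))⁴ = (-2/(2 + 6*16))⁴ = (-2/(2 + 96))⁴ = (-2/98)⁴ = (-2*1/98)⁴ = (-1/49)⁴ = 1/5764801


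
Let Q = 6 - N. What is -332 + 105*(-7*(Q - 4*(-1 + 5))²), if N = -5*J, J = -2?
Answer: -294332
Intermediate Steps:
N = 10 (N = -5*(-2) = 10)
Q = -4 (Q = 6 - 1*10 = 6 - 10 = -4)
-332 + 105*(-7*(Q - 4*(-1 + 5))²) = -332 + 105*(-7*(-4 - 4*(-1 + 5))²) = -332 + 105*(-7*(-4 - 4*4)²) = -332 + 105*(-7*(-4 - 16)²) = -332 + 105*(-7*(-20)²) = -332 + 105*(-7*400) = -332 + 105*(-2800) = -332 - 294000 = -294332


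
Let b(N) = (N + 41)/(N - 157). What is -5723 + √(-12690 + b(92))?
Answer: -5723 + I*√53623895/65 ≈ -5723.0 + 112.66*I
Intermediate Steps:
b(N) = (41 + N)/(-157 + N)
-5723 + √(-12690 + b(92)) = -5723 + √(-12690 + (41 + 92)/(-157 + 92)) = -5723 + √(-12690 + 133/(-65)) = -5723 + √(-12690 - 1/65*133) = -5723 + √(-12690 - 133/65) = -5723 + √(-824983/65) = -5723 + I*√53623895/65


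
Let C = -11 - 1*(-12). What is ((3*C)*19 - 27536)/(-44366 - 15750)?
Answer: 27479/60116 ≈ 0.45710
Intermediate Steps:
C = 1 (C = -11 + 12 = 1)
((3*C)*19 - 27536)/(-44366 - 15750) = ((3*1)*19 - 27536)/(-44366 - 15750) = (3*19 - 27536)/(-60116) = (57 - 27536)*(-1/60116) = -27479*(-1/60116) = 27479/60116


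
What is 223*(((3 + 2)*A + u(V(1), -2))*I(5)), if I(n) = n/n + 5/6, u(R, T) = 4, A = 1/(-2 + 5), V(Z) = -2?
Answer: 41701/18 ≈ 2316.7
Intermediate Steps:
A = ⅓ (A = 1/3 = ⅓ ≈ 0.33333)
I(n) = 11/6 (I(n) = 1 + 5*(⅙) = 1 + ⅚ = 11/6)
223*(((3 + 2)*A + u(V(1), -2))*I(5)) = 223*(((3 + 2)*(⅓) + 4)*(11/6)) = 223*((5*(⅓) + 4)*(11/6)) = 223*((5/3 + 4)*(11/6)) = 223*((17/3)*(11/6)) = 223*(187/18) = 41701/18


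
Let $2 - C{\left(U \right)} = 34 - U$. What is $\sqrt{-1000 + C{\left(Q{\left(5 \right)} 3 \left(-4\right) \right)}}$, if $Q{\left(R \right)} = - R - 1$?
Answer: $8 i \sqrt{15} \approx 30.984 i$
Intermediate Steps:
$Q{\left(R \right)} = -1 - R$ ($Q{\left(R \right)} = - R - 1 = -1 - R$)
$C{\left(U \right)} = -32 + U$ ($C{\left(U \right)} = 2 - \left(34 - U\right) = 2 + \left(-34 + U\right) = -32 + U$)
$\sqrt{-1000 + C{\left(Q{\left(5 \right)} 3 \left(-4\right) \right)}} = \sqrt{-1000 - \left(32 - \left(-1 - 5\right) 3 \left(-4\right)\right)} = \sqrt{-1000 - \left(32 - \left(-6\right) 3 \left(-4\right)\right)} = \sqrt{-1000 - -40} = \sqrt{-1000 + \left(-32 + 72\right)} = \sqrt{-1000 + 40} = \sqrt{-960} = 8 i \sqrt{15}$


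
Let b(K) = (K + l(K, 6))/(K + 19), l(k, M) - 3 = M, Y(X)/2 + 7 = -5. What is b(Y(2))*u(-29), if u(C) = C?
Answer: -87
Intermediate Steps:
Y(X) = -24 (Y(X) = -14 + 2*(-5) = -14 - 10 = -24)
l(k, M) = 3 + M
b(K) = (9 + K)/(19 + K) (b(K) = (K + (3 + 6))/(K + 19) = (K + 9)/(19 + K) = (9 + K)/(19 + K))
b(Y(2))*u(-29) = ((9 - 24)/(19 - 24))*(-29) = (-15/(-5))*(-29) = -1/5*(-15)*(-29) = 3*(-29) = -87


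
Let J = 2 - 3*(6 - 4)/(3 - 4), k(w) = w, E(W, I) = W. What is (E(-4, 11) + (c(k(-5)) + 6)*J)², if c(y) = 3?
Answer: 4624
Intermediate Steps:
J = 8 (J = 2 - 6/(-1) = 2 - 6*(-1) = 2 - 3*(-2) = 2 + 6 = 8)
(E(-4, 11) + (c(k(-5)) + 6)*J)² = (-4 + (3 + 6)*8)² = (-4 + 9*8)² = (-4 + 72)² = 68² = 4624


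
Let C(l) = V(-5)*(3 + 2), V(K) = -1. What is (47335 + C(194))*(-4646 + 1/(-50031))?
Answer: -11001575797910/50031 ≈ -2.1990e+8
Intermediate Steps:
C(l) = -5 (C(l) = -(3 + 2) = -1*5 = -5)
(47335 + C(194))*(-4646 + 1/(-50031)) = (47335 - 5)*(-4646 + 1/(-50031)) = 47330*(-4646 - 1/50031) = 47330*(-232444027/50031) = -11001575797910/50031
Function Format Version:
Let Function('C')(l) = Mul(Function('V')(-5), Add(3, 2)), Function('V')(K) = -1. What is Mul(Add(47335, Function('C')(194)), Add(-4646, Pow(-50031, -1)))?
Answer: Rational(-11001575797910, 50031) ≈ -2.1990e+8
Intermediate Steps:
Function('C')(l) = -5 (Function('C')(l) = Mul(-1, Add(3, 2)) = Mul(-1, 5) = -5)
Mul(Add(47335, Function('C')(194)), Add(-4646, Pow(-50031, -1))) = Mul(Add(47335, -5), Add(-4646, Pow(-50031, -1))) = Mul(47330, Add(-4646, Rational(-1, 50031))) = Mul(47330, Rational(-232444027, 50031)) = Rational(-11001575797910, 50031)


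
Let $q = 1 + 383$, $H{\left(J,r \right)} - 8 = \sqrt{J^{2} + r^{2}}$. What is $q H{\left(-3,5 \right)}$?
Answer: $3072 + 384 \sqrt{34} \approx 5311.1$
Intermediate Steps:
$H{\left(J,r \right)} = 8 + \sqrt{J^{2} + r^{2}}$
$q = 384$
$q H{\left(-3,5 \right)} = 384 \left(8 + \sqrt{\left(-3\right)^{2} + 5^{2}}\right) = 384 \left(8 + \sqrt{9 + 25}\right) = 384 \left(8 + \sqrt{34}\right) = 3072 + 384 \sqrt{34}$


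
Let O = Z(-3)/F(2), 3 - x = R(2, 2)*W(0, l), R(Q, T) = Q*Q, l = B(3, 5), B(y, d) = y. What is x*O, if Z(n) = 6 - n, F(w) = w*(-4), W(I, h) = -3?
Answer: -135/8 ≈ -16.875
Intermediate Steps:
l = 3
F(w) = -4*w
R(Q, T) = Q²
x = 15 (x = 3 - 2²*(-3) = 3 - 4*(-3) = 3 - 1*(-12) = 3 + 12 = 15)
O = -9/8 (O = (6 - 1*(-3))/((-4*2)) = (6 + 3)/(-8) = 9*(-⅛) = -9/8 ≈ -1.1250)
x*O = 15*(-9/8) = -135/8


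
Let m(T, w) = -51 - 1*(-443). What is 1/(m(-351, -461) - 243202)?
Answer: -1/242810 ≈ -4.1184e-6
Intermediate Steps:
m(T, w) = 392 (m(T, w) = -51 + 443 = 392)
1/(m(-351, -461) - 243202) = 1/(392 - 243202) = 1/(-242810) = -1/242810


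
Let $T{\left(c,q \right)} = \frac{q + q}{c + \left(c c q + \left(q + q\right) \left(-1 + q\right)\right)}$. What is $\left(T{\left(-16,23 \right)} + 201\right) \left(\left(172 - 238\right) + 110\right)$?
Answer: $\frac{15221030}{1721} \approx 8844.3$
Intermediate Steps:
$T{\left(c,q \right)} = \frac{2 q}{c + q c^{2} + 2 q \left(-1 + q\right)}$ ($T{\left(c,q \right)} = \frac{2 q}{c + \left(c^{2} q + 2 q \left(-1 + q\right)\right)} = \frac{2 q}{c + \left(q c^{2} + 2 q \left(-1 + q\right)\right)} = \frac{2 q}{c + q c^{2} + 2 q \left(-1 + q\right)}$)
$\left(T{\left(-16,23 \right)} + 201\right) \left(\left(172 - 238\right) + 110\right) = \left(2 \cdot 23 \frac{1}{-16 - 46 + 2 \cdot 23^{2} + 23 \left(-16\right)^{2}} + 201\right) \left(\left(172 - 238\right) + 110\right) = \left(2 \cdot 23 \frac{1}{-16 - 46 + 2 \cdot 529 + 23 \cdot 256} + 201\right) \left(-66 + 110\right) = \left(2 \cdot 23 \frac{1}{-16 - 46 + 1058 + 5888} + 201\right) 44 = \left(2 \cdot 23 \cdot \frac{1}{6884} + 201\right) 44 = \left(\frac{23}{3442} + 201\right) 44 = \frac{691865}{3442} \cdot 44 = \frac{15221030}{1721}$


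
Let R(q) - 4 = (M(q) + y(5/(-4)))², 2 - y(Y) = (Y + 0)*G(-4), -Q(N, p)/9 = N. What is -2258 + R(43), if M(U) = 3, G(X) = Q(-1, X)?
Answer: -31839/16 ≈ -1989.9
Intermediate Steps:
Q(N, p) = -9*N
G(X) = 9 (G(X) = -9*(-1) = 9)
y(Y) = 2 - 9*Y (y(Y) = 2 - (Y + 0)*9 = 2 - Y*9 = 2 - 9*Y)
R(q) = 4289/16 (R(q) = 4 + (3 + (2 - 45/(-4)))² = 4 + (3 + (2 - 45*(-1)/4))² = 4 + (3 + (2 - 9*(-5/4)))² = 4 + (3 + (2 + 45/4))² = 4 + (3 + 53/4)² = 4 + (65/4)² = 4 + 4225/16 = 4289/16)
-2258 + R(43) = -2258 + 4289/16 = -31839/16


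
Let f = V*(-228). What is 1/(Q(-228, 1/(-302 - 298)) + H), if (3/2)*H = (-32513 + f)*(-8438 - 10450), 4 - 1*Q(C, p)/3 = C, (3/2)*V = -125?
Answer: 1/170156392 ≈ 5.8769e-9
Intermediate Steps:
V = -250/3 (V = (2/3)*(-125) = -250/3 ≈ -83.333)
f = 19000 (f = -250/3*(-228) = 19000)
Q(C, p) = 12 - 3*C
H = 170155696 (H = 2*((-32513 + 19000)*(-8438 - 10450))/3 = 2*(-13513*(-18888))/3 = (2/3)*255233544 = 170155696)
1/(Q(-228, 1/(-302 - 298)) + H) = 1/((12 - 3*(-228)) + 170155696) = 1/((12 + 684) + 170155696) = 1/(696 + 170155696) = 1/170156392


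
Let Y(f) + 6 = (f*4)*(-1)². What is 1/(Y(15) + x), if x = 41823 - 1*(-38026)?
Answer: 1/79903 ≈ 1.2515e-5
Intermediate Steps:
Y(f) = -6 + 4*f (Y(f) = -6 + (f*4)*(-1)² = -6 + (4*f)*1 = -6 + 4*f)
x = 79849 (x = 41823 + 38026 = 79849)
1/(Y(15) + x) = 1/((-6 + 4*15) + 79849) = 1/((-6 + 60) + 79849) = 1/(54 + 79849) = 1/79903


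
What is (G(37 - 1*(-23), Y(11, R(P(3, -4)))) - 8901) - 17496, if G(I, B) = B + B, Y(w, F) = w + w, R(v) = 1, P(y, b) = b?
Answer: -26353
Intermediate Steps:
Y(w, F) = 2*w
G(I, B) = 2*B
(G(37 - 1*(-23), Y(11, R(P(3, -4)))) - 8901) - 17496 = (2*(2*11) - 8901) - 17496 = (2*22 - 8901) - 17496 = (44 - 8901) - 17496 = -8857 - 17496 = -26353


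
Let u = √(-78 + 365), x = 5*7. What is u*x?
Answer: 35*√287 ≈ 592.94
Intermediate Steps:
x = 35
u = √287 ≈ 16.941
u*x = √287*35 = 35*√287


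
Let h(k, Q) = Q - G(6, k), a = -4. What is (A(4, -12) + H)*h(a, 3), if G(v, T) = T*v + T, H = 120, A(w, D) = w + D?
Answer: 3472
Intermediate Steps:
A(w, D) = D + w
G(v, T) = T + T*v
h(k, Q) = Q - 7*k (h(k, Q) = Q - k*(1 + 6) = Q - k*7 = Q - 7*k)
(A(4, -12) + H)*h(a, 3) = ((-12 + 4) + 120)*(3 - 7*(-4)) = (-8 + 120)*(3 + 28) = 112*31 = 3472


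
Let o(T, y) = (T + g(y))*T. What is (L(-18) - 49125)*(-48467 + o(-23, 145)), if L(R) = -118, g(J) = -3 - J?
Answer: 2192987762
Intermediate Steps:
o(T, y) = T*(-3 + T - y) (o(T, y) = (T + (-3 - y))*T = (-3 + T - y)*T = T*(-3 + T - y))
(L(-18) - 49125)*(-48467 + o(-23, 145)) = (-118 - 49125)*(-48467 - 23*(-3 - 23 - 1*145)) = -49243*(-48467 - 23*(-3 - 23 - 145)) = -49243*(-48467 - 23*(-171)) = -49243*(-48467 + 3933) = -49243*(-44534) = 2192987762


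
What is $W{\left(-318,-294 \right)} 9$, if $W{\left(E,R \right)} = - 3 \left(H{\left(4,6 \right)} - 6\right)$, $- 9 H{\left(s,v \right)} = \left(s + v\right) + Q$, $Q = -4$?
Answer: $180$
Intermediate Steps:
$H{\left(s,v \right)} = \frac{4}{9} - \frac{s}{9} - \frac{v}{9}$ ($H{\left(s,v \right)} = - \frac{\left(s + v\right) - 4}{9} = - \frac{-4 + s + v}{9} = \frac{4}{9} - \frac{s}{9} - \frac{v}{9}$)
$W{\left(E,R \right)} = 20$ ($W{\left(E,R \right)} = - 3 \left(\left(\frac{4}{9} - \frac{4}{9} - \frac{2}{3}\right) - 6\right) = - 3 \left(- \frac{2}{3} - 6\right) = \left(-3\right) \left(- \frac{20}{3}\right) = 20$)
$W{\left(-318,-294 \right)} 9 = 20 \cdot 9 = 180$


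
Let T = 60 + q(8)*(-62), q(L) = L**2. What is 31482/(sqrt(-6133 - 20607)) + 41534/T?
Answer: -20767/1954 - 15741*I*sqrt(6685)/6685 ≈ -10.628 - 192.52*I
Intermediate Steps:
T = -3908 (T = 60 + 8**2*(-62) = 60 + 64*(-62) = 60 - 3968 = -3908)
31482/(sqrt(-6133 - 20607)) + 41534/T = 31482/(sqrt(-6133 - 20607)) + 41534/(-3908) = 31482/(sqrt(-26740)) + 41534*(-1/3908) = 31482/((2*I*sqrt(6685))) - 20767/1954 = 31482*(-I*sqrt(6685)/13370) - 20767/1954 = -15741*I*sqrt(6685)/6685 - 20767/1954 = -20767/1954 - 15741*I*sqrt(6685)/6685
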